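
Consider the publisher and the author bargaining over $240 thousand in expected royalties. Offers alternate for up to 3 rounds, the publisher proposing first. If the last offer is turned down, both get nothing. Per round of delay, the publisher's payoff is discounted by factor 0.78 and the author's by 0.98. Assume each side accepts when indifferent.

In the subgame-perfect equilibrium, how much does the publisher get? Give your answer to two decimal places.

Work backward from the last round.
Round 3 (the publisher proposes): rejection yields 0 for the author; the publisher offers 0 and keeps 240.
Round 2 (the author proposes): the publisher can get 240 next round, worth 0.78 × 240 = 187.2 now. The author offers 187.2 and keeps 240 − 187.2 = 52.8.
Round 1 (the publisher proposes): the author can get 52.8 next round, worth 0.98 × 52.8 = 51.744 now; the publisher offers that and keeps 188.256.

188.26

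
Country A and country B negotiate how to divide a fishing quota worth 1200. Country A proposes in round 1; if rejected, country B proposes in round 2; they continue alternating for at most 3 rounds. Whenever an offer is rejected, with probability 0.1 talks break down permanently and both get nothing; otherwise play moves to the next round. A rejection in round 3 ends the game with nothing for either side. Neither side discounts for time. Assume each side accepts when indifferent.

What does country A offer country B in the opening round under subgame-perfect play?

108

By backward induction:
Round 3 (country A proposes): country B will accept anything ≥ 0, so country A offers 0 and keeps 1200.
Round 2 (country B proposes): rejecting gives country A an expected 0.9 × 1200 = 1080. Country B offers 1080 and keeps 1200 − 1080 = 120.
Round 1 (country A proposes): rejecting gives country B an expected 0.9 × 120 = 108; country A offers that and keeps 1092.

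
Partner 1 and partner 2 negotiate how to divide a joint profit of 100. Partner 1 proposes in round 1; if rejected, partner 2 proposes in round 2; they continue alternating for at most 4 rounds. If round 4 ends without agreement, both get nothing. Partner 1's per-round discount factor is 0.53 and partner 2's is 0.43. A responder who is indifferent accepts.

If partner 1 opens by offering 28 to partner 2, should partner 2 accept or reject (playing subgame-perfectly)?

Reject

Round 4 (partner 2 proposes): rejection yields 0 for partner 1; partner 2 offers 0 and keeps 100.
Round 3 (partner 1 proposes): partner 2 can get 100 next round, worth 0.43 × 100 = 43 now; partner 1 offers that and keeps 57.
Round 2 (partner 2 proposes): partner 1 can get 57 next round, worth 0.53 × 57 = 30.21 now. Partner 2 offers 30.21 and keeps 100 − 30.21 = 69.79.
So by rejecting in round 1, partner 2 gets 69.79 next round, worth 0.43 × 69.79 = 30.0097 now.
Offer 28 < 30.0097, so partner 2 rejects.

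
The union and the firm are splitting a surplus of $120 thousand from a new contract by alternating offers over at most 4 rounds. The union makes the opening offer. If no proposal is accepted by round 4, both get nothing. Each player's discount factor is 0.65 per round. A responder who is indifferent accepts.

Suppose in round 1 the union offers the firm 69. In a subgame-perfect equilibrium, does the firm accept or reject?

Round 4 (the firm proposes): the union will accept anything ≥ 0, so the firm offers 0 and keeps 120.
Round 3 (the union proposes): the firm can get 120 next round, worth 0.65 × 120 = 78 now. The union offers 78 and keeps 120 − 78 = 42.
Round 2 (the firm proposes): the union can get 42 next round, worth 0.65 × 42 = 27.3 now, so the firm offers 27.3, keeping 92.7.
So by rejecting in round 1, the firm gets 92.7 next round, worth 0.65 × 92.7 = 60.255 now.
Offer 69 ≥ 60.255, so the firm accepts.

Accept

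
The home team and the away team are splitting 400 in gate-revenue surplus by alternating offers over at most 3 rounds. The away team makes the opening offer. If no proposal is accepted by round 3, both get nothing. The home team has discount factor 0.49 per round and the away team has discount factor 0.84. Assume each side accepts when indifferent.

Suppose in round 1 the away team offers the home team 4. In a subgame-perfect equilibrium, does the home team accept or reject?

Round 3 (the away team proposes): the home team will accept anything ≥ 0, so the away team offers 0 and keeps 400.
Round 2 (the home team proposes): the away team can get 400 next round, worth 0.84 × 400 = 336 now. The home team offers 336 and keeps 400 − 336 = 64.
So by rejecting in round 1, the home team gets 64 next round, worth 0.49 × 64 = 31.36 now.
Offer 4 < 31.36, so the home team rejects.

Reject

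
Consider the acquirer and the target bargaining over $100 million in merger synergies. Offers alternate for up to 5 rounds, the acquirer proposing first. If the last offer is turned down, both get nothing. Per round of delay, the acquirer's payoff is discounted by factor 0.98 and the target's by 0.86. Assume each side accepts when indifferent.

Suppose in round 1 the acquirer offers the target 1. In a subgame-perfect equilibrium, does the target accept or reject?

Reject

Round 5 (the acquirer proposes): the target will accept anything ≥ 0, so the acquirer offers 0 and keeps 100.
Round 4 (the target proposes): the acquirer can get 100 next round, worth 0.98 × 100 = 98 now. The target offers 98 and keeps 100 − 98 = 2.
Round 3 (the acquirer proposes): the target can get 2 next round, worth 0.86 × 2 = 1.72 now, so the acquirer offers 1.72, keeping 98.28.
Round 2 (the target proposes): the acquirer can get 98.28 next round, worth 0.98 × 98.28 = 96.3144 now, so the target offers 96.3144, keeping 3.6856.
So by rejecting in round 1, the target gets 3.6856 next round, worth 0.86 × 3.6856 = 3.169616 now.
Offer 1 < 3.169616, so the target rejects.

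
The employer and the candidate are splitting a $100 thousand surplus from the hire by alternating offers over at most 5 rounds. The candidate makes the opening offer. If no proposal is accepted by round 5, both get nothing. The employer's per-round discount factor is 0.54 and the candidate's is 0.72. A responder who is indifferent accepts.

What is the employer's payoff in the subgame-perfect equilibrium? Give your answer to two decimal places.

Round 5 (the candidate proposes): the employer will accept anything ≥ 0, so the candidate offers 0 and keeps 100.
Round 4 (the employer proposes): the candidate can get 100 next round, worth 0.72 × 100 = 72 now; the employer offers that and keeps 28.
Round 3 (the candidate proposes): the employer can get 28 next round, worth 0.54 × 28 = 15.12 now, so the candidate offers 15.12, keeping 84.88.
Round 2 (the employer proposes): the candidate can get 84.88 next round, worth 0.72 × 84.88 = 61.1136 now; the employer offers that and keeps 38.8864.
Round 1 (the candidate proposes): the employer can get 38.8864 next round, worth 0.54 × 38.8864 = 20.998656 now. The candidate offers 20.998656 and keeps 100 − 20.998656 = 79.001344.

21.00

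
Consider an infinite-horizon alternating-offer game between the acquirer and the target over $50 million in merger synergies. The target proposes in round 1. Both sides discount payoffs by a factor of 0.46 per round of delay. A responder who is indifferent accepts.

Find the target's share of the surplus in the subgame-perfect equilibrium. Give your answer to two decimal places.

When the target proposes, the acquirer accepts any offer worth at least 0.46 times what the acquirer would get by proposing next round; and vice versa.
This gives x = 50 − 0.46y and y = 50 − 0.46x, where x and y are each side's share when it proposes.
Hence (1 − 0.46·0.46)x = 50(1 − 0.46), i.e. 0.7884·x = 27.
x ≈ 34.2466; the acquirer's share is 50 − x ≈ 15.7534.

34.25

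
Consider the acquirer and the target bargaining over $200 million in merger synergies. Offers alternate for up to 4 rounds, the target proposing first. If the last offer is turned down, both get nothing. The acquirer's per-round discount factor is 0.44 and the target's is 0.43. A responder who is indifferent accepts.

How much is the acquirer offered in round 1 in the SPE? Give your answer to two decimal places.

Work backward from the last round.
Round 4 (the acquirer proposes): the target will accept anything ≥ 0, so the acquirer offers 0 and keeps 200.
Round 3 (the target proposes): the acquirer can get 200 next round, worth 0.44 × 200 = 88 now. The target offers 88 and keeps 200 − 88 = 112.
Round 2 (the acquirer proposes): the target can get 112 next round, worth 0.43 × 112 = 48.16 now; the acquirer offers that and keeps 151.84.
Round 1 (the target proposes): the acquirer can get 151.84 next round, worth 0.44 × 151.84 = 66.8096 now; the target offers that and keeps 133.1904.

66.81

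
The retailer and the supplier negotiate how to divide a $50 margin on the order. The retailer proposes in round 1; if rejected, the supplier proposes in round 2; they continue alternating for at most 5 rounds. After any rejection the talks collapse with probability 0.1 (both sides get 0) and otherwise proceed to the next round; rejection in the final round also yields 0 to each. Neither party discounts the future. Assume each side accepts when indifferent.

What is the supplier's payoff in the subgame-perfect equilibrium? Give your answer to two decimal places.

8.15

By backward induction:
Round 5 (the retailer proposes): the supplier will accept anything ≥ 0, so the retailer offers 0 and keeps 50.
Round 4 (the supplier proposes): rejecting gives the retailer an expected 0.9 × 50 = 45; the supplier offers that and keeps 5.
Round 3 (the retailer proposes): rejecting gives the supplier an expected 0.9 × 5 = 4.5, so the retailer offers 4.5, keeping 45.5.
Round 2 (the supplier proposes): rejecting gives the retailer an expected 0.9 × 45.5 = 40.95. The supplier offers 40.95 and keeps 50 − 40.95 = 9.05.
Round 1 (the retailer proposes): rejecting gives the supplier an expected 0.9 × 9.05 = 8.145; the retailer offers that and keeps 41.855.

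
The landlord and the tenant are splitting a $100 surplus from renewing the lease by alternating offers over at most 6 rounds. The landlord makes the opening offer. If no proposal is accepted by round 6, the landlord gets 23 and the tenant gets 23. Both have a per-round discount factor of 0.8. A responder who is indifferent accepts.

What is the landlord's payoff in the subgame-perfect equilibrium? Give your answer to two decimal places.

Round 6 (the tenant proposes): the landlord gets 23 if talks fail, so the tenant offers 23 and keeps 77.
Round 5 (the landlord proposes): the tenant can get 77 next round, worth 0.8 × 77 = 61.6 now, so the landlord offers 61.6, keeping 38.4.
Round 4 (the tenant proposes): the landlord can get 38.4 next round, worth 0.8 × 38.4 = 30.72 now; the tenant offers that and keeps 69.28.
Round 3 (the landlord proposes): the tenant can get 69.28 next round, worth 0.8 × 69.28 = 55.424 now; the landlord offers that and keeps 44.576.
Round 2 (the tenant proposes): the landlord can get 44.576 next round, worth 0.8 × 44.576 = 35.6608 now; the tenant offers that and keeps 64.3392.
Round 1 (the landlord proposes): the tenant can get 64.3392 next round, worth 0.8 × 64.3392 = 51.47136 now; the landlord offers that and keeps 48.52864.

48.53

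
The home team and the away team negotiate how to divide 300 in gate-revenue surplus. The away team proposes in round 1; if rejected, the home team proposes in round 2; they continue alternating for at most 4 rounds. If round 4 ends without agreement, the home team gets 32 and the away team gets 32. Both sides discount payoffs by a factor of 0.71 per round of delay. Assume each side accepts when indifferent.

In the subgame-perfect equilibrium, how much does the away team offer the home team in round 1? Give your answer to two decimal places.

Work backward from the last round.
Round 4 (the home team proposes): the away team gets 32 if talks fail, so the home team offers 32 and keeps 268.
Round 3 (the away team proposes): the home team can get 268 next round, worth 0.71 × 268 = 190.28 now, so the away team offers 190.28, keeping 109.72.
Round 2 (the home team proposes): the away team can get 109.72 next round, worth 0.71 × 109.72 = 77.9012 now. The home team offers 77.9012 and keeps 300 − 77.9012 = 222.0988.
Round 1 (the away team proposes): the home team can get 222.0988 next round, worth 0.71 × 222.0988 = 157.690148 now; the away team offers that and keeps 142.309852.

157.69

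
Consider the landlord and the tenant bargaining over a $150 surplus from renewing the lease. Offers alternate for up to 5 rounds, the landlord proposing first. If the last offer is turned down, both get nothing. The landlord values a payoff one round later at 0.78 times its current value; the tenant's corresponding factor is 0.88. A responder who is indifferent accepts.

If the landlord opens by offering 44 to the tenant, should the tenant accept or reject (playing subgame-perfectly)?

Round 5 (the landlord proposes): the tenant will accept anything ≥ 0, so the landlord offers 0 and keeps 150.
Round 4 (the tenant proposes): the landlord can get 150 next round, worth 0.78 × 150 = 117 now, so the tenant offers 117, keeping 33.
Round 3 (the landlord proposes): the tenant can get 33 next round, worth 0.88 × 33 = 29.04 now; the landlord offers that and keeps 120.96.
Round 2 (the tenant proposes): the landlord can get 120.96 next round, worth 0.78 × 120.96 = 94.3488 now, so the tenant offers 94.3488, keeping 55.6512.
So by rejecting in round 1, the tenant gets 55.6512 next round, worth 0.88 × 55.6512 = 48.973056 now.
Offer 44 < 48.973056, so the tenant rejects.

Reject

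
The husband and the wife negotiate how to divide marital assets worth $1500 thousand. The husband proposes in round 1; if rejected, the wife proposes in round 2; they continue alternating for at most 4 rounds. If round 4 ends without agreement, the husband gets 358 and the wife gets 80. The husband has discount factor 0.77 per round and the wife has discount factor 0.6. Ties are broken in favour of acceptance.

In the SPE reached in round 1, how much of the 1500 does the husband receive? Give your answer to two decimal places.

976.44

Work backward from the last round.
Round 4 (the wife proposes): the husband gets 358 if talks fail, so the wife offers 358 and keeps 1142.
Round 3 (the husband proposes): the wife can get 1142 next round, worth 0.6 × 1142 = 685.2 now, so the husband offers 685.2, keeping 814.8.
Round 2 (the wife proposes): the husband can get 814.8 next round, worth 0.77 × 814.8 = 627.396 now. The wife offers 627.396 and keeps 1500 − 627.396 = 872.604.
Round 1 (the husband proposes): the wife can get 872.604 next round, worth 0.6 × 872.604 = 523.5624 now. The husband offers 523.5624 and keeps 1500 − 523.5624 = 976.4376.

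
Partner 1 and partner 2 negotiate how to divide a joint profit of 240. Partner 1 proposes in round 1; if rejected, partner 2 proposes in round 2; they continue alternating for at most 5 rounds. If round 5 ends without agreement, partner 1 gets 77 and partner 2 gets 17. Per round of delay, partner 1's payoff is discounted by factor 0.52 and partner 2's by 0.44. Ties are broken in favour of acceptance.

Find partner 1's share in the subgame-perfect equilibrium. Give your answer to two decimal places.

Round 5 (partner 1 proposes): partner 2 gets 17 if talks fail, so partner 1 offers 17 and keeps 223.
Round 4 (partner 2 proposes): partner 1 can get 223 next round, worth 0.52 × 223 = 115.96 now; partner 2 offers that and keeps 124.04.
Round 3 (partner 1 proposes): partner 2 can get 124.04 next round, worth 0.44 × 124.04 = 54.5776 now. Partner 1 offers 54.5776 and keeps 240 − 54.5776 = 185.4224.
Round 2 (partner 2 proposes): partner 1 can get 185.4224 next round, worth 0.52 × 185.4224 = 96.419648 now, so partner 2 offers 96.419648, keeping 143.580352.
Round 1 (partner 1 proposes): partner 2 can get 143.580352 next round, worth 0.44 × 143.580352 = 63.17535488 now. Partner 1 offers 63.17535488 and keeps 240 − 63.17535488 = 176.82464512.

176.82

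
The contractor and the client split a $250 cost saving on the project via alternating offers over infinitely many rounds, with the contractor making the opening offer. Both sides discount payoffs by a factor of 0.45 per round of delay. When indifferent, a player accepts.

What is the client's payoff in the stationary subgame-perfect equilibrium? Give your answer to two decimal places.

77.59

In a stationary SPE each proposer offers the other exactly their discounted continuation value.
If the contractor keeps x when proposing and the client keeps y when proposing, then x = 250 − 0.45y and y = 250 − 0.45x.
Solving: x = 250(1 − 0.45) / (1 − 0.45·0.45) = 137.5 / 0.7975 ≈ 172.4138.
The client gets 250 − 172.4138 ≈ 77.5862.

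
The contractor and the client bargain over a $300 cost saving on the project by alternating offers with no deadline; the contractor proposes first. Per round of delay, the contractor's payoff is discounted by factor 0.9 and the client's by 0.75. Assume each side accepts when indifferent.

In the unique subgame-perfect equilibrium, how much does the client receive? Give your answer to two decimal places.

69.23

When the contractor proposes, the client accepts any offer worth at least 0.75 times what the client would get by proposing next round; and vice versa.
This gives x = 300 − 0.75y and y = 300 − 0.9x, where x and y are each side's share when it proposes.
Hence (1 − 0.75·0.9)x = 300(1 − 0.75), i.e. 0.325·x = 75.
x ≈ 230.7692; the client's share is 300 − x ≈ 69.2308.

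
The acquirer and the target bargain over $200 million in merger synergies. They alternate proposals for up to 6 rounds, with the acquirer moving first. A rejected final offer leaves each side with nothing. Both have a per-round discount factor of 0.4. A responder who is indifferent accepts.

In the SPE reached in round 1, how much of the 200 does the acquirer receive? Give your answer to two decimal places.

142.27

By backward induction:
Round 6 (the target proposes): rejection yields 0 for the acquirer; the target offers 0 and keeps 200.
Round 5 (the acquirer proposes): the target can get 200 next round, worth 0.4 × 200 = 80 now, so the acquirer offers 80, keeping 120.
Round 4 (the target proposes): the acquirer can get 120 next round, worth 0.4 × 120 = 48 now, so the target offers 48, keeping 152.
Round 3 (the acquirer proposes): the target can get 152 next round, worth 0.4 × 152 = 60.8 now, so the acquirer offers 60.8, keeping 139.2.
Round 2 (the target proposes): the acquirer can get 139.2 next round, worth 0.4 × 139.2 = 55.68 now; the target offers that and keeps 144.32.
Round 1 (the acquirer proposes): the target can get 144.32 next round, worth 0.4 × 144.32 = 57.728 now, so the acquirer offers 57.728, keeping 142.272.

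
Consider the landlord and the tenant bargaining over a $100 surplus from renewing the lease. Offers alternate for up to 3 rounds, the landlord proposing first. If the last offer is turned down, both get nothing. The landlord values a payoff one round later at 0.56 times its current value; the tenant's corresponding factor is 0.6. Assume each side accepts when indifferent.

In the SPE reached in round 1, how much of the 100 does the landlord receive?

73.6

Solve by backward induction from round 3.
Round 3 (the landlord proposes): rejection yields 0 for the tenant; the landlord offers 0 and keeps 100.
Round 2 (the tenant proposes): the landlord can get 100 next round, worth 0.56 × 100 = 56 now, so the tenant offers 56, keeping 44.
Round 1 (the landlord proposes): the tenant can get 44 next round, worth 0.6 × 44 = 26.4 now. The landlord offers 26.4 and keeps 100 − 26.4 = 73.6.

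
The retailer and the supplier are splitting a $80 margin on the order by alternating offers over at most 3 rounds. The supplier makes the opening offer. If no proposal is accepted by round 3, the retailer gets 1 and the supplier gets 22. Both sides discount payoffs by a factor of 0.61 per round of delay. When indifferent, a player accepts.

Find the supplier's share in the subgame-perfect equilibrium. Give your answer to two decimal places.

60.60

Round 3 (the supplier proposes): the retailer gets 1 if talks fail, so the supplier offers 1 and keeps 79.
Round 2 (the retailer proposes): the supplier can get 79 next round, worth 0.61 × 79 = 48.19 now. The retailer offers 48.19 and keeps 80 − 48.19 = 31.81.
Round 1 (the supplier proposes): the retailer can get 31.81 next round, worth 0.61 × 31.81 = 19.4041 now, so the supplier offers 19.4041, keeping 60.5959.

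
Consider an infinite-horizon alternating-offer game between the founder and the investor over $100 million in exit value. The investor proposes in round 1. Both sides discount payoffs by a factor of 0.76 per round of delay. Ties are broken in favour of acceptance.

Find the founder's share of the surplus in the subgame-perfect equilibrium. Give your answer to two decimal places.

When the investor proposes, the founder accepts any offer worth at least 0.76 times what the founder would get by proposing next round; and vice versa.
This gives x = 100 − 0.76y and y = 100 − 0.76x, where x and y are each side's share when it proposes.
Hence (1 − 0.76·0.76)x = 100(1 − 0.76), i.e. 0.4224·x = 24.
x ≈ 56.8182; the founder's share is 100 − x ≈ 43.1818.

43.18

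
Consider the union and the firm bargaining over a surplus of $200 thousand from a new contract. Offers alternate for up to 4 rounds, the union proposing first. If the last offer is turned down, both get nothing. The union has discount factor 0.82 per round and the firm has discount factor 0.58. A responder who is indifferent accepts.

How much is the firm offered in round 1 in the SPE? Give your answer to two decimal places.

Round 4 (the firm proposes): rejection yields 0 for the union; the firm offers 0 and keeps 200.
Round 3 (the union proposes): the firm can get 200 next round, worth 0.58 × 200 = 116 now, so the union offers 116, keeping 84.
Round 2 (the firm proposes): the union can get 84 next round, worth 0.82 × 84 = 68.88 now. The firm offers 68.88 and keeps 200 − 68.88 = 131.12.
Round 1 (the union proposes): the firm can get 131.12 next round, worth 0.58 × 131.12 = 76.0496 now, so the union offers 76.0496, keeping 123.9504.

76.05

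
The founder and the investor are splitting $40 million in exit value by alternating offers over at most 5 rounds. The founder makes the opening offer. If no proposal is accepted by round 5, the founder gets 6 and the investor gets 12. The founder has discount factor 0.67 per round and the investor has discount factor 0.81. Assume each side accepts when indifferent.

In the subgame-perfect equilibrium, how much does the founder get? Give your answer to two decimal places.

By backward induction:
Round 5 (the founder proposes): the investor gets 12 if talks fail, so the founder offers 12 and keeps 28.
Round 4 (the investor proposes): the founder can get 28 next round, worth 0.67 × 28 = 18.76 now; the investor offers that and keeps 21.24.
Round 3 (the founder proposes): the investor can get 21.24 next round, worth 0.81 × 21.24 = 17.2044 now, so the founder offers 17.2044, keeping 22.7956.
Round 2 (the investor proposes): the founder can get 22.7956 next round, worth 0.67 × 22.7956 = 15.273052 now, so the investor offers 15.273052, keeping 24.726948.
Round 1 (the founder proposes): the investor can get 24.726948 next round, worth 0.81 × 24.726948 = 20.02882788 now, so the founder offers 20.02882788, keeping 19.97117212.

19.97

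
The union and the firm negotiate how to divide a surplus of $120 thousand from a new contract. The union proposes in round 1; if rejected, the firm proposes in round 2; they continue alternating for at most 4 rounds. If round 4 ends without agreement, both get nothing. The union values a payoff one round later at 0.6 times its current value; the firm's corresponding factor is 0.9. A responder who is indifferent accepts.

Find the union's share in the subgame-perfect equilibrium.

18.48

Solve by backward induction from round 4.
Round 4 (the firm proposes): rejection yields 0 for the union; the firm offers 0 and keeps 120.
Round 3 (the union proposes): the firm can get 120 next round, worth 0.9 × 120 = 108 now, so the union offers 108, keeping 12.
Round 2 (the firm proposes): the union can get 12 next round, worth 0.6 × 12 = 7.2 now, so the firm offers 7.2, keeping 112.8.
Round 1 (the union proposes): the firm can get 112.8 next round, worth 0.9 × 112.8 = 101.52 now, so the union offers 101.52, keeping 18.48.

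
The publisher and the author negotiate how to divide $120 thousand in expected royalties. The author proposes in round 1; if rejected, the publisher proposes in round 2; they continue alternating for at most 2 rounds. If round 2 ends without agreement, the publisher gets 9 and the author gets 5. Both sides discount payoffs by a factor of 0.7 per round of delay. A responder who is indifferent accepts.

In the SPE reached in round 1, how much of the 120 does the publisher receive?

Round 2 (the publisher proposes): the author gets 5 if talks fail, so the publisher offers 5 and keeps 115.
Round 1 (the author proposes): the publisher can get 115 next round, worth 0.7 × 115 = 80.5 now. The author offers 80.5 and keeps 120 − 80.5 = 39.5.

80.5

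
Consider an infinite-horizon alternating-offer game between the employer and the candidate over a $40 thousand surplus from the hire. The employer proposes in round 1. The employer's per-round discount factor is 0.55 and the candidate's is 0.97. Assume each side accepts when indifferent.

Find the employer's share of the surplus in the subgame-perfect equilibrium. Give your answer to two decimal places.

When the employer proposes, the candidate accepts any offer worth at least 0.97 times what the candidate would get by proposing next round; and vice versa.
This gives x = 40 − 0.97y and y = 40 − 0.55x, where x and y are each side's share when it proposes.
Hence (1 − 0.97·0.55)x = 40(1 − 0.97), i.e. 0.4665·x = 1.2.
x ≈ 2.5723; the candidate's share is 40 − x ≈ 37.4277.

2.57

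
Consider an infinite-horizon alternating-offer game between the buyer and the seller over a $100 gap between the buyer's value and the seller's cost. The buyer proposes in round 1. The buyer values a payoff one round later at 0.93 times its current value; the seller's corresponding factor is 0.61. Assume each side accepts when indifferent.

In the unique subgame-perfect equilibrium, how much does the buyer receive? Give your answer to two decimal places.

90.13

Let x be the buyer's share when the buyer proposes and y be the seller's share when the seller proposes.
The seller accepts iff offered ≥ 0.61·y, so x = 100 − 0.61y. Symmetrically y = 100 − 0.93x.
Substituting: x = 100 − 0.61(100 − 0.93x), giving x(1 − 0.93·0.61) = 100(1 − 0.61).
So x = 100 × 0.39 / 0.4327 ≈ 90.1317, and the seller receives 100 − x ≈ 9.8683.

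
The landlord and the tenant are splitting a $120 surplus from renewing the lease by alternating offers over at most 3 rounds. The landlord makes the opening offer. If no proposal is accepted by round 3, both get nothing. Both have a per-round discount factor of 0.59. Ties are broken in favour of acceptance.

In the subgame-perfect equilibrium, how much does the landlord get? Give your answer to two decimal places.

90.97

Work backward from the last round.
Round 3 (the landlord proposes): the tenant will accept anything ≥ 0, so the landlord offers 0 and keeps 120.
Round 2 (the tenant proposes): the landlord can get 120 next round, worth 0.59 × 120 = 70.8 now; the tenant offers that and keeps 49.2.
Round 1 (the landlord proposes): the tenant can get 49.2 next round, worth 0.59 × 49.2 = 29.028 now. The landlord offers 29.028 and keeps 120 − 29.028 = 90.972.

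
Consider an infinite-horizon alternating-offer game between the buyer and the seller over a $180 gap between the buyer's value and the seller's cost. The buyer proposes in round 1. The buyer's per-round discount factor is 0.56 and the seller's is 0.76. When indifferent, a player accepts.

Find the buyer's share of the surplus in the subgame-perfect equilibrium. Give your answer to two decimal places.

When the buyer proposes, the seller accepts any offer worth at least 0.76 times what the seller would get by proposing next round; and vice versa.
This gives x = 180 − 0.76y and y = 180 − 0.56x, where x and y are each side's share when it proposes.
Hence (1 − 0.76·0.56)x = 180(1 − 0.76), i.e. 0.5744·x = 43.2.
x ≈ 75.2089; the seller's share is 180 − x ≈ 104.7911.

75.21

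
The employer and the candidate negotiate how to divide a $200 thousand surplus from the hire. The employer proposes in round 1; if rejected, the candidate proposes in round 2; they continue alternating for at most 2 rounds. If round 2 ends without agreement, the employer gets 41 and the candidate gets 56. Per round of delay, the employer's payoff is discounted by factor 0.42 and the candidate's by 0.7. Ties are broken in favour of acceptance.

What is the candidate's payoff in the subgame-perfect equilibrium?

111.3

Round 2 (the candidate proposes): the employer gets 41 if talks fail, so the candidate offers 41 and keeps 159.
Round 1 (the employer proposes): the candidate can get 159 next round, worth 0.7 × 159 = 111.3 now. The employer offers 111.3 and keeps 200 − 111.3 = 88.7.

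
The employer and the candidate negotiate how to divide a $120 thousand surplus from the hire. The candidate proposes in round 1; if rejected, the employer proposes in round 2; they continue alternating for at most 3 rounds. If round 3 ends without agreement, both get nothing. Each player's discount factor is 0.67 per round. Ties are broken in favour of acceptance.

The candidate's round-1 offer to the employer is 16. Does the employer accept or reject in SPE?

Reject

Work out the employer's continuation value if the offer is rejected.
Round 3 (the candidate proposes): the employer will accept anything ≥ 0, so the candidate offers 0 and keeps 120.
Round 2 (the employer proposes): the candidate can get 120 next round, worth 0.67 × 120 = 80.4 now; the employer offers that and keeps 39.6.
So by rejecting in round 1, the employer gets 39.6 next round, worth 0.67 × 39.6 = 26.532 now.
Offer 16 < 26.532, so the employer rejects.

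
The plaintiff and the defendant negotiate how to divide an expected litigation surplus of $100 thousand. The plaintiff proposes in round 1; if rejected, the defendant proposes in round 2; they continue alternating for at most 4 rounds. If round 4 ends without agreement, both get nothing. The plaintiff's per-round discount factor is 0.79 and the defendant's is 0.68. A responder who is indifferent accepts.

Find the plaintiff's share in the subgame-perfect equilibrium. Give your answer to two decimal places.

49.19

Round 4 (the defendant proposes): rejection yields 0 for the plaintiff; the defendant offers 0 and keeps 100.
Round 3 (the plaintiff proposes): the defendant can get 100 next round, worth 0.68 × 100 = 68 now, so the plaintiff offers 68, keeping 32.
Round 2 (the defendant proposes): the plaintiff can get 32 next round, worth 0.79 × 32 = 25.28 now; the defendant offers that and keeps 74.72.
Round 1 (the plaintiff proposes): the defendant can get 74.72 next round, worth 0.68 × 74.72 = 50.8096 now, so the plaintiff offers 50.8096, keeping 49.1904.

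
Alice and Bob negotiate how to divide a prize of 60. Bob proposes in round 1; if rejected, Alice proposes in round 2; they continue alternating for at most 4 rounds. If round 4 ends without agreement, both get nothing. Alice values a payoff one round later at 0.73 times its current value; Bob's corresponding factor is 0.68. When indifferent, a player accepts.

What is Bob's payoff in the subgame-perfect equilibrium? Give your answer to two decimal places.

Round 4 (Alice proposes): Bob will accept anything ≥ 0, so Alice offers 0 and keeps 60.
Round 3 (Bob proposes): Alice can get 60 next round, worth 0.73 × 60 = 43.8 now, so Bob offers 43.8, keeping 16.2.
Round 2 (Alice proposes): Bob can get 16.2 next round, worth 0.68 × 16.2 = 11.016 now, so Alice offers 11.016, keeping 48.984.
Round 1 (Bob proposes): Alice can get 48.984 next round, worth 0.73 × 48.984 = 35.75832 now; Bob offers that and keeps 24.24168.

24.24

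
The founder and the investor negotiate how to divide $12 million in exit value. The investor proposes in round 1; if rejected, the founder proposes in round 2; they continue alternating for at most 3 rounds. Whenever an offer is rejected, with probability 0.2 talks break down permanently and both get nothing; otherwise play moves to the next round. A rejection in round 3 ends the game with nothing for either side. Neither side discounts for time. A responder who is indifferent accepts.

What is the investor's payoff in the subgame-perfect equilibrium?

Round 3 (the investor proposes): the founder will accept anything ≥ 0, so the investor offers 0 and keeps 12.
Round 2 (the founder proposes): rejecting gives the investor an expected 0.8 × 12 = 9.6; the founder offers that and keeps 2.4.
Round 1 (the investor proposes): rejecting gives the founder an expected 0.8 × 2.4 = 1.92; the investor offers that and keeps 10.08.

10.08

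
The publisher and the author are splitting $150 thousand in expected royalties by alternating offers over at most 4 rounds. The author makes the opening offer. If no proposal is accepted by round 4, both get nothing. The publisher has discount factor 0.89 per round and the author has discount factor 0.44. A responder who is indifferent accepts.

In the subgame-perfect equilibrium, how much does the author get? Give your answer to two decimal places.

22.96

Round 4 (the publisher proposes): rejection yields 0 for the author; the publisher offers 0 and keeps 150.
Round 3 (the author proposes): the publisher can get 150 next round, worth 0.89 × 150 = 133.5 now, so the author offers 133.5, keeping 16.5.
Round 2 (the publisher proposes): the author can get 16.5 next round, worth 0.44 × 16.5 = 7.26 now. The publisher offers 7.26 and keeps 150 − 7.26 = 142.74.
Round 1 (the author proposes): the publisher can get 142.74 next round, worth 0.89 × 142.74 = 127.0386 now; the author offers that and keeps 22.9614.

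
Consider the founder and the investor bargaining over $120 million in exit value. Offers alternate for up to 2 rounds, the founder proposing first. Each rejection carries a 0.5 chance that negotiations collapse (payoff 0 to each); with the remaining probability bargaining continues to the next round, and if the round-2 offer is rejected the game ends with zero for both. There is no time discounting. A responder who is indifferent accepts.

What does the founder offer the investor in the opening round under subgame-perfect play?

60

Round 2 (the investor proposes): the founder will accept anything ≥ 0, so the investor offers 0 and keeps 120.
Round 1 (the founder proposes): rejecting gives the investor an expected 0.5 × 120 = 60; the founder offers that and keeps 60.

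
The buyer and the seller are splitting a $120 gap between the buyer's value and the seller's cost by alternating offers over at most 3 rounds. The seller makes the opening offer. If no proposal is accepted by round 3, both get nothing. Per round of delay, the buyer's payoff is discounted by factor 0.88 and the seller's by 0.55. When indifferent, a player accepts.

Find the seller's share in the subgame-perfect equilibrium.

72.48

Work backward from the last round.
Round 3 (the seller proposes): the buyer will accept anything ≥ 0, so the seller offers 0 and keeps 120.
Round 2 (the buyer proposes): the seller can get 120 next round, worth 0.55 × 120 = 66 now, so the buyer offers 66, keeping 54.
Round 1 (the seller proposes): the buyer can get 54 next round, worth 0.88 × 54 = 47.52 now; the seller offers that and keeps 72.48.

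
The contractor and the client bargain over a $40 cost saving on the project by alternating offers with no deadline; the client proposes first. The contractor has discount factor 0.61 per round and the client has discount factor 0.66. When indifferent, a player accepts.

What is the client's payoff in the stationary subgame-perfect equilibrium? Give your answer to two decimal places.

When the client proposes, the contractor accepts any offer worth at least 0.61 times what the contractor would get by proposing next round; and vice versa.
This gives x = 40 − 0.61y and y = 40 − 0.66x, where x and y are each side's share when it proposes.
Hence (1 − 0.61·0.66)x = 40(1 − 0.61), i.e. 0.5974·x = 15.6.
x ≈ 26.1132; the contractor's share is 40 − x ≈ 13.8868.

26.11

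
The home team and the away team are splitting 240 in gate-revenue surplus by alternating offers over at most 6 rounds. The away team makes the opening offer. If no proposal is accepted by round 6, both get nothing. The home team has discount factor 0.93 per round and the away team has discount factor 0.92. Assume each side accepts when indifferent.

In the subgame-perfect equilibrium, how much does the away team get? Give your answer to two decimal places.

43.47

Round 6 (the home team proposes): the away team will accept anything ≥ 0, so the home team offers 0 and keeps 240.
Round 5 (the away team proposes): the home team can get 240 next round, worth 0.93 × 240 = 223.2 now. The away team offers 223.2 and keeps 240 − 223.2 = 16.8.
Round 4 (the home team proposes): the away team can get 16.8 next round, worth 0.92 × 16.8 = 15.456 now; the home team offers that and keeps 224.544.
Round 3 (the away team proposes): the home team can get 224.544 next round, worth 0.93 × 224.544 = 208.82592 now; the away team offers that and keeps 31.17408.
Round 2 (the home team proposes): the away team can get 31.17408 next round, worth 0.92 × 31.17408 = 28.6801536 now; the home team offers that and keeps 211.3198464.
Round 1 (the away team proposes): the home team can get 211.3198464 next round, worth 0.93 × 211.3198464 = 196.527457152 now, so the away team offers 196.527457152, keeping 43.472542848.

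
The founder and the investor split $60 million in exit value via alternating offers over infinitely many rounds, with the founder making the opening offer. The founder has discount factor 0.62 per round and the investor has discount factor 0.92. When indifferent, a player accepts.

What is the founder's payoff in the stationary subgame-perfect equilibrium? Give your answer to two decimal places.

Let x be the founder's share when the founder proposes and y be the investor's share when the investor proposes.
The investor accepts iff offered ≥ 0.92·y, so x = 60 − 0.92y. Symmetrically y = 60 − 0.62x.
Substituting: x = 60 − 0.92(60 − 0.62x), giving x(1 − 0.62·0.92) = 60(1 − 0.92).
So x = 60 × 0.08 / 0.4296 ≈ 11.1732, and the investor receives 60 − x ≈ 48.8268.

11.17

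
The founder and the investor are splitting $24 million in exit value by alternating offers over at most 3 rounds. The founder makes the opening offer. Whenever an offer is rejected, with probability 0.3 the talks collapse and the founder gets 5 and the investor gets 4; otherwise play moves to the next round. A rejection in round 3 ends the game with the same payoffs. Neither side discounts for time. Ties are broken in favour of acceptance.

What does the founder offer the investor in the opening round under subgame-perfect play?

Round 3 (the founder proposes): the investor gets 4 if talks fail, so the founder offers 4 and keeps 20.
Round 2 (the investor proposes): rejecting gives the founder an expected 0.7 × 20 + 0.3 × 5 = 15.5. The investor offers 15.5 and keeps 24 − 15.5 = 8.5.
Round 1 (the founder proposes): rejecting gives the investor an expected 0.7 × 8.5 + 0.3 × 4 = 7.15. The founder offers 7.15 and keeps 24 − 7.15 = 16.85.

7.15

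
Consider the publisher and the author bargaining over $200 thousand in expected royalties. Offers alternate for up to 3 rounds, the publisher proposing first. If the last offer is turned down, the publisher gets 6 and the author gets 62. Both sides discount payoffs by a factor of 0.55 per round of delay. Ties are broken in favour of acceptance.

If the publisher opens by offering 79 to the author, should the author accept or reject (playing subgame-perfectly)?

Round 3 (the publisher proposes): the author gets 62 if talks fail, so the publisher offers 62 and keeps 138.
Round 2 (the author proposes): the publisher can get 138 next round, worth 0.55 × 138 = 75.9 now; the author offers that and keeps 124.1.
So by rejecting in round 1, the author gets 124.1 next round, worth 0.55 × 124.1 = 68.255 now.
Offer 79 ≥ 68.255, so the author accepts.

Accept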